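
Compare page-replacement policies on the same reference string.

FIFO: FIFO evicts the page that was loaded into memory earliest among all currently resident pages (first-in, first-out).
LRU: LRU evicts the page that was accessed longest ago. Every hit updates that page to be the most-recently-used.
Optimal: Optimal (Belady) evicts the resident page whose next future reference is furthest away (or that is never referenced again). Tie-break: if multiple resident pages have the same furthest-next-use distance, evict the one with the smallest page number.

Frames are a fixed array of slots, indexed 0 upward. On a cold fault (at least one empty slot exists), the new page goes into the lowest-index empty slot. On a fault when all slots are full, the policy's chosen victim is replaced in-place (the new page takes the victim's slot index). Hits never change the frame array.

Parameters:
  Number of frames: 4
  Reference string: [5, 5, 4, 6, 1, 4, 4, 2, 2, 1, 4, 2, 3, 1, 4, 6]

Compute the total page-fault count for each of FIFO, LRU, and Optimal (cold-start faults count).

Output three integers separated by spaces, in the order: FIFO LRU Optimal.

--- FIFO ---
  step 0: ref 5 -> FAULT, frames=[5,-,-,-] (faults so far: 1)
  step 1: ref 5 -> HIT, frames=[5,-,-,-] (faults so far: 1)
  step 2: ref 4 -> FAULT, frames=[5,4,-,-] (faults so far: 2)
  step 3: ref 6 -> FAULT, frames=[5,4,6,-] (faults so far: 3)
  step 4: ref 1 -> FAULT, frames=[5,4,6,1] (faults so far: 4)
  step 5: ref 4 -> HIT, frames=[5,4,6,1] (faults so far: 4)
  step 6: ref 4 -> HIT, frames=[5,4,6,1] (faults so far: 4)
  step 7: ref 2 -> FAULT, evict 5, frames=[2,4,6,1] (faults so far: 5)
  step 8: ref 2 -> HIT, frames=[2,4,6,1] (faults so far: 5)
  step 9: ref 1 -> HIT, frames=[2,4,6,1] (faults so far: 5)
  step 10: ref 4 -> HIT, frames=[2,4,6,1] (faults so far: 5)
  step 11: ref 2 -> HIT, frames=[2,4,6,1] (faults so far: 5)
  step 12: ref 3 -> FAULT, evict 4, frames=[2,3,6,1] (faults so far: 6)
  step 13: ref 1 -> HIT, frames=[2,3,6,1] (faults so far: 6)
  step 14: ref 4 -> FAULT, evict 6, frames=[2,3,4,1] (faults so far: 7)
  step 15: ref 6 -> FAULT, evict 1, frames=[2,3,4,6] (faults so far: 8)
  FIFO total faults: 8
--- LRU ---
  step 0: ref 5 -> FAULT, frames=[5,-,-,-] (faults so far: 1)
  step 1: ref 5 -> HIT, frames=[5,-,-,-] (faults so far: 1)
  step 2: ref 4 -> FAULT, frames=[5,4,-,-] (faults so far: 2)
  step 3: ref 6 -> FAULT, frames=[5,4,6,-] (faults so far: 3)
  step 4: ref 1 -> FAULT, frames=[5,4,6,1] (faults so far: 4)
  step 5: ref 4 -> HIT, frames=[5,4,6,1] (faults so far: 4)
  step 6: ref 4 -> HIT, frames=[5,4,6,1] (faults so far: 4)
  step 7: ref 2 -> FAULT, evict 5, frames=[2,4,6,1] (faults so far: 5)
  step 8: ref 2 -> HIT, frames=[2,4,6,1] (faults so far: 5)
  step 9: ref 1 -> HIT, frames=[2,4,6,1] (faults so far: 5)
  step 10: ref 4 -> HIT, frames=[2,4,6,1] (faults so far: 5)
  step 11: ref 2 -> HIT, frames=[2,4,6,1] (faults so far: 5)
  step 12: ref 3 -> FAULT, evict 6, frames=[2,4,3,1] (faults so far: 6)
  step 13: ref 1 -> HIT, frames=[2,4,3,1] (faults so far: 6)
  step 14: ref 4 -> HIT, frames=[2,4,3,1] (faults so far: 6)
  step 15: ref 6 -> FAULT, evict 2, frames=[6,4,3,1] (faults so far: 7)
  LRU total faults: 7
--- Optimal ---
  step 0: ref 5 -> FAULT, frames=[5,-,-,-] (faults so far: 1)
  step 1: ref 5 -> HIT, frames=[5,-,-,-] (faults so far: 1)
  step 2: ref 4 -> FAULT, frames=[5,4,-,-] (faults so far: 2)
  step 3: ref 6 -> FAULT, frames=[5,4,6,-] (faults so far: 3)
  step 4: ref 1 -> FAULT, frames=[5,4,6,1] (faults so far: 4)
  step 5: ref 4 -> HIT, frames=[5,4,6,1] (faults so far: 4)
  step 6: ref 4 -> HIT, frames=[5,4,6,1] (faults so far: 4)
  step 7: ref 2 -> FAULT, evict 5, frames=[2,4,6,1] (faults so far: 5)
  step 8: ref 2 -> HIT, frames=[2,4,6,1] (faults so far: 5)
  step 9: ref 1 -> HIT, frames=[2,4,6,1] (faults so far: 5)
  step 10: ref 4 -> HIT, frames=[2,4,6,1] (faults so far: 5)
  step 11: ref 2 -> HIT, frames=[2,4,6,1] (faults so far: 5)
  step 12: ref 3 -> FAULT, evict 2, frames=[3,4,6,1] (faults so far: 6)
  step 13: ref 1 -> HIT, frames=[3,4,6,1] (faults so far: 6)
  step 14: ref 4 -> HIT, frames=[3,4,6,1] (faults so far: 6)
  step 15: ref 6 -> HIT, frames=[3,4,6,1] (faults so far: 6)
  Optimal total faults: 6

Answer: 8 7 6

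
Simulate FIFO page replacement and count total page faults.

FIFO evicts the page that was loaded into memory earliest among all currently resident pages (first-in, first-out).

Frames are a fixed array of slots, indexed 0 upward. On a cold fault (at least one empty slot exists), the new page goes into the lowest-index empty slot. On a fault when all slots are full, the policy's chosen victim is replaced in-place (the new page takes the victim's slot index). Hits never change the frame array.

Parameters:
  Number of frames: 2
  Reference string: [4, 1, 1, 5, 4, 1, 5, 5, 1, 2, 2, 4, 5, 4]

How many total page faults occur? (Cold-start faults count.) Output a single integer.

Answer: 9

Derivation:
Step 0: ref 4 → FAULT, frames=[4,-]
Step 1: ref 1 → FAULT, frames=[4,1]
Step 2: ref 1 → HIT, frames=[4,1]
Step 3: ref 5 → FAULT (evict 4), frames=[5,1]
Step 4: ref 4 → FAULT (evict 1), frames=[5,4]
Step 5: ref 1 → FAULT (evict 5), frames=[1,4]
Step 6: ref 5 → FAULT (evict 4), frames=[1,5]
Step 7: ref 5 → HIT, frames=[1,5]
Step 8: ref 1 → HIT, frames=[1,5]
Step 9: ref 2 → FAULT (evict 1), frames=[2,5]
Step 10: ref 2 → HIT, frames=[2,5]
Step 11: ref 4 → FAULT (evict 5), frames=[2,4]
Step 12: ref 5 → FAULT (evict 2), frames=[5,4]
Step 13: ref 4 → HIT, frames=[5,4]
Total faults: 9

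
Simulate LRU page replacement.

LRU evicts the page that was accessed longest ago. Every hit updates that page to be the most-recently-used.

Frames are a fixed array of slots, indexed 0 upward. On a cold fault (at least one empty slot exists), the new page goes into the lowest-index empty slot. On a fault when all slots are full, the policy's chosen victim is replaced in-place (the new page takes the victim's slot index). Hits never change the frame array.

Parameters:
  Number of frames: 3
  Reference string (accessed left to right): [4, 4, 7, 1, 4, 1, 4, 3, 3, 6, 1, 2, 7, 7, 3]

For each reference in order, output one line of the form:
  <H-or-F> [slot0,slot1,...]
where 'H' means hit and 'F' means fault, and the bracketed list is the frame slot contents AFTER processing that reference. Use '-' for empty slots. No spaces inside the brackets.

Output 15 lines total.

F [4,-,-]
H [4,-,-]
F [4,7,-]
F [4,7,1]
H [4,7,1]
H [4,7,1]
H [4,7,1]
F [4,3,1]
H [4,3,1]
F [4,3,6]
F [1,3,6]
F [1,2,6]
F [1,2,7]
H [1,2,7]
F [3,2,7]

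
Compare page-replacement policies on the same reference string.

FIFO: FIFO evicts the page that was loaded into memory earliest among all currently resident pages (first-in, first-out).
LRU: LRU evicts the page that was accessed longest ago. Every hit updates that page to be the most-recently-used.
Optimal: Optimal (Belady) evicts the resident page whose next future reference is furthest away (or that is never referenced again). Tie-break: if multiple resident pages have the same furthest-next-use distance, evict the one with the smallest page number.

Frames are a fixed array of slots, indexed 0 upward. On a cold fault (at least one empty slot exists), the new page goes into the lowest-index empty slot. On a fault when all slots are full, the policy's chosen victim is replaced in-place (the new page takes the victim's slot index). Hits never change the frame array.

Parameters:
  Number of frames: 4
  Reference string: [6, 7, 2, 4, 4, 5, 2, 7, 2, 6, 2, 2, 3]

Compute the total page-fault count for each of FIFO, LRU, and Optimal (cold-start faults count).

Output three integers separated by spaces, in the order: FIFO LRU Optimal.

--- FIFO ---
  step 0: ref 6 -> FAULT, frames=[6,-,-,-] (faults so far: 1)
  step 1: ref 7 -> FAULT, frames=[6,7,-,-] (faults so far: 2)
  step 2: ref 2 -> FAULT, frames=[6,7,2,-] (faults so far: 3)
  step 3: ref 4 -> FAULT, frames=[6,7,2,4] (faults so far: 4)
  step 4: ref 4 -> HIT, frames=[6,7,2,4] (faults so far: 4)
  step 5: ref 5 -> FAULT, evict 6, frames=[5,7,2,4] (faults so far: 5)
  step 6: ref 2 -> HIT, frames=[5,7,2,4] (faults so far: 5)
  step 7: ref 7 -> HIT, frames=[5,7,2,4] (faults so far: 5)
  step 8: ref 2 -> HIT, frames=[5,7,2,4] (faults so far: 5)
  step 9: ref 6 -> FAULT, evict 7, frames=[5,6,2,4] (faults so far: 6)
  step 10: ref 2 -> HIT, frames=[5,6,2,4] (faults so far: 6)
  step 11: ref 2 -> HIT, frames=[5,6,2,4] (faults so far: 6)
  step 12: ref 3 -> FAULT, evict 2, frames=[5,6,3,4] (faults so far: 7)
  FIFO total faults: 7
--- LRU ---
  step 0: ref 6 -> FAULT, frames=[6,-,-,-] (faults so far: 1)
  step 1: ref 7 -> FAULT, frames=[6,7,-,-] (faults so far: 2)
  step 2: ref 2 -> FAULT, frames=[6,7,2,-] (faults so far: 3)
  step 3: ref 4 -> FAULT, frames=[6,7,2,4] (faults so far: 4)
  step 4: ref 4 -> HIT, frames=[6,7,2,4] (faults so far: 4)
  step 5: ref 5 -> FAULT, evict 6, frames=[5,7,2,4] (faults so far: 5)
  step 6: ref 2 -> HIT, frames=[5,7,2,4] (faults so far: 5)
  step 7: ref 7 -> HIT, frames=[5,7,2,4] (faults so far: 5)
  step 8: ref 2 -> HIT, frames=[5,7,2,4] (faults so far: 5)
  step 9: ref 6 -> FAULT, evict 4, frames=[5,7,2,6] (faults so far: 6)
  step 10: ref 2 -> HIT, frames=[5,7,2,6] (faults so far: 6)
  step 11: ref 2 -> HIT, frames=[5,7,2,6] (faults so far: 6)
  step 12: ref 3 -> FAULT, evict 5, frames=[3,7,2,6] (faults so far: 7)
  LRU total faults: 7
--- Optimal ---
  step 0: ref 6 -> FAULT, frames=[6,-,-,-] (faults so far: 1)
  step 1: ref 7 -> FAULT, frames=[6,7,-,-] (faults so far: 2)
  step 2: ref 2 -> FAULT, frames=[6,7,2,-] (faults so far: 3)
  step 3: ref 4 -> FAULT, frames=[6,7,2,4] (faults so far: 4)
  step 4: ref 4 -> HIT, frames=[6,7,2,4] (faults so far: 4)
  step 5: ref 5 -> FAULT, evict 4, frames=[6,7,2,5] (faults so far: 5)
  step 6: ref 2 -> HIT, frames=[6,7,2,5] (faults so far: 5)
  step 7: ref 7 -> HIT, frames=[6,7,2,5] (faults so far: 5)
  step 8: ref 2 -> HIT, frames=[6,7,2,5] (faults so far: 5)
  step 9: ref 6 -> HIT, frames=[6,7,2,5] (faults so far: 5)
  step 10: ref 2 -> HIT, frames=[6,7,2,5] (faults so far: 5)
  step 11: ref 2 -> HIT, frames=[6,7,2,5] (faults so far: 5)
  step 12: ref 3 -> FAULT, evict 2, frames=[6,7,3,5] (faults so far: 6)
  Optimal total faults: 6

Answer: 7 7 6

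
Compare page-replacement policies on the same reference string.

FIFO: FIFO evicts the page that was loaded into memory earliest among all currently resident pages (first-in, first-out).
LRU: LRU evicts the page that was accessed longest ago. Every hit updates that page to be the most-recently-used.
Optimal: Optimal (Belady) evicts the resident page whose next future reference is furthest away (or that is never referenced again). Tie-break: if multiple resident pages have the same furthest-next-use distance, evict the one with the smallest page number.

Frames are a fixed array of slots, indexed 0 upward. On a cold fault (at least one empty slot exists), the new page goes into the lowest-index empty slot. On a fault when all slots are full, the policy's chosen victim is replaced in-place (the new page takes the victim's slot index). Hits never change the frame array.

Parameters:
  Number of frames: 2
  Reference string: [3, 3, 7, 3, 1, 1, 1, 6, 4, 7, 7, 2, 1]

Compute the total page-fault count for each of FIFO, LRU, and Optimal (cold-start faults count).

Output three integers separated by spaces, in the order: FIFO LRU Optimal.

--- FIFO ---
  step 0: ref 3 -> FAULT, frames=[3,-] (faults so far: 1)
  step 1: ref 3 -> HIT, frames=[3,-] (faults so far: 1)
  step 2: ref 7 -> FAULT, frames=[3,7] (faults so far: 2)
  step 3: ref 3 -> HIT, frames=[3,7] (faults so far: 2)
  step 4: ref 1 -> FAULT, evict 3, frames=[1,7] (faults so far: 3)
  step 5: ref 1 -> HIT, frames=[1,7] (faults so far: 3)
  step 6: ref 1 -> HIT, frames=[1,7] (faults so far: 3)
  step 7: ref 6 -> FAULT, evict 7, frames=[1,6] (faults so far: 4)
  step 8: ref 4 -> FAULT, evict 1, frames=[4,6] (faults so far: 5)
  step 9: ref 7 -> FAULT, evict 6, frames=[4,7] (faults so far: 6)
  step 10: ref 7 -> HIT, frames=[4,7] (faults so far: 6)
  step 11: ref 2 -> FAULT, evict 4, frames=[2,7] (faults so far: 7)
  step 12: ref 1 -> FAULT, evict 7, frames=[2,1] (faults so far: 8)
  FIFO total faults: 8
--- LRU ---
  step 0: ref 3 -> FAULT, frames=[3,-] (faults so far: 1)
  step 1: ref 3 -> HIT, frames=[3,-] (faults so far: 1)
  step 2: ref 7 -> FAULT, frames=[3,7] (faults so far: 2)
  step 3: ref 3 -> HIT, frames=[3,7] (faults so far: 2)
  step 4: ref 1 -> FAULT, evict 7, frames=[3,1] (faults so far: 3)
  step 5: ref 1 -> HIT, frames=[3,1] (faults so far: 3)
  step 6: ref 1 -> HIT, frames=[3,1] (faults so far: 3)
  step 7: ref 6 -> FAULT, evict 3, frames=[6,1] (faults so far: 4)
  step 8: ref 4 -> FAULT, evict 1, frames=[6,4] (faults so far: 5)
  step 9: ref 7 -> FAULT, evict 6, frames=[7,4] (faults so far: 6)
  step 10: ref 7 -> HIT, frames=[7,4] (faults so far: 6)
  step 11: ref 2 -> FAULT, evict 4, frames=[7,2] (faults so far: 7)
  step 12: ref 1 -> FAULT, evict 7, frames=[1,2] (faults so far: 8)
  LRU total faults: 8
--- Optimal ---
  step 0: ref 3 -> FAULT, frames=[3,-] (faults so far: 1)
  step 1: ref 3 -> HIT, frames=[3,-] (faults so far: 1)
  step 2: ref 7 -> FAULT, frames=[3,7] (faults so far: 2)
  step 3: ref 3 -> HIT, frames=[3,7] (faults so far: 2)
  step 4: ref 1 -> FAULT, evict 3, frames=[1,7] (faults so far: 3)
  step 5: ref 1 -> HIT, frames=[1,7] (faults so far: 3)
  step 6: ref 1 -> HIT, frames=[1,7] (faults so far: 3)
  step 7: ref 6 -> FAULT, evict 1, frames=[6,7] (faults so far: 4)
  step 8: ref 4 -> FAULT, evict 6, frames=[4,7] (faults so far: 5)
  step 9: ref 7 -> HIT, frames=[4,7] (faults so far: 5)
  step 10: ref 7 -> HIT, frames=[4,7] (faults so far: 5)
  step 11: ref 2 -> FAULT, evict 4, frames=[2,7] (faults so far: 6)
  step 12: ref 1 -> FAULT, evict 2, frames=[1,7] (faults so far: 7)
  Optimal total faults: 7

Answer: 8 8 7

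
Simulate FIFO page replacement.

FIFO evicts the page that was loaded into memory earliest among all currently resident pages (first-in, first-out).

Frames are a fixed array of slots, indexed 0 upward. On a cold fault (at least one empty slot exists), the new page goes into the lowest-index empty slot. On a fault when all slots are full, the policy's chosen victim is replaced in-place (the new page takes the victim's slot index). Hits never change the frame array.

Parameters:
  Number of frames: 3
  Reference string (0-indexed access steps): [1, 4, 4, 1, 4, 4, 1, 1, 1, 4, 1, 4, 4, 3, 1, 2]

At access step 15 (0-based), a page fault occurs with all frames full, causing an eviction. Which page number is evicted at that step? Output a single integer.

Step 0: ref 1 -> FAULT, frames=[1,-,-]
Step 1: ref 4 -> FAULT, frames=[1,4,-]
Step 2: ref 4 -> HIT, frames=[1,4,-]
Step 3: ref 1 -> HIT, frames=[1,4,-]
Step 4: ref 4 -> HIT, frames=[1,4,-]
Step 5: ref 4 -> HIT, frames=[1,4,-]
Step 6: ref 1 -> HIT, frames=[1,4,-]
Step 7: ref 1 -> HIT, frames=[1,4,-]
Step 8: ref 1 -> HIT, frames=[1,4,-]
Step 9: ref 4 -> HIT, frames=[1,4,-]
Step 10: ref 1 -> HIT, frames=[1,4,-]
Step 11: ref 4 -> HIT, frames=[1,4,-]
Step 12: ref 4 -> HIT, frames=[1,4,-]
Step 13: ref 3 -> FAULT, frames=[1,4,3]
Step 14: ref 1 -> HIT, frames=[1,4,3]
Step 15: ref 2 -> FAULT, evict 1, frames=[2,4,3]
At step 15: evicted page 1

Answer: 1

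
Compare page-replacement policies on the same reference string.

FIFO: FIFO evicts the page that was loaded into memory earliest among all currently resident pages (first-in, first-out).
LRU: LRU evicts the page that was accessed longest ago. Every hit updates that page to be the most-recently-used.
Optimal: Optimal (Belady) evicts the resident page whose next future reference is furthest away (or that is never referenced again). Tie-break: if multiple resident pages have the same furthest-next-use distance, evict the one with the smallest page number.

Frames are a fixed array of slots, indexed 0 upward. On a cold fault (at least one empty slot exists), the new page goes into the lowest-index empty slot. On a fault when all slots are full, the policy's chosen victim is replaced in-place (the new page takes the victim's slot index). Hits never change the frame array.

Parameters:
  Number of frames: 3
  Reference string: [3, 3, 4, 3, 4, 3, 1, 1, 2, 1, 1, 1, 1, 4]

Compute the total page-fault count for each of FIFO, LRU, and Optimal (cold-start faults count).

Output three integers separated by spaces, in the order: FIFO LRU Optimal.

Answer: 4 5 4

Derivation:
--- FIFO ---
  step 0: ref 3 -> FAULT, frames=[3,-,-] (faults so far: 1)
  step 1: ref 3 -> HIT, frames=[3,-,-] (faults so far: 1)
  step 2: ref 4 -> FAULT, frames=[3,4,-] (faults so far: 2)
  step 3: ref 3 -> HIT, frames=[3,4,-] (faults so far: 2)
  step 4: ref 4 -> HIT, frames=[3,4,-] (faults so far: 2)
  step 5: ref 3 -> HIT, frames=[3,4,-] (faults so far: 2)
  step 6: ref 1 -> FAULT, frames=[3,4,1] (faults so far: 3)
  step 7: ref 1 -> HIT, frames=[3,4,1] (faults so far: 3)
  step 8: ref 2 -> FAULT, evict 3, frames=[2,4,1] (faults so far: 4)
  step 9: ref 1 -> HIT, frames=[2,4,1] (faults so far: 4)
  step 10: ref 1 -> HIT, frames=[2,4,1] (faults so far: 4)
  step 11: ref 1 -> HIT, frames=[2,4,1] (faults so far: 4)
  step 12: ref 1 -> HIT, frames=[2,4,1] (faults so far: 4)
  step 13: ref 4 -> HIT, frames=[2,4,1] (faults so far: 4)
  FIFO total faults: 4
--- LRU ---
  step 0: ref 3 -> FAULT, frames=[3,-,-] (faults so far: 1)
  step 1: ref 3 -> HIT, frames=[3,-,-] (faults so far: 1)
  step 2: ref 4 -> FAULT, frames=[3,4,-] (faults so far: 2)
  step 3: ref 3 -> HIT, frames=[3,4,-] (faults so far: 2)
  step 4: ref 4 -> HIT, frames=[3,4,-] (faults so far: 2)
  step 5: ref 3 -> HIT, frames=[3,4,-] (faults so far: 2)
  step 6: ref 1 -> FAULT, frames=[3,4,1] (faults so far: 3)
  step 7: ref 1 -> HIT, frames=[3,4,1] (faults so far: 3)
  step 8: ref 2 -> FAULT, evict 4, frames=[3,2,1] (faults so far: 4)
  step 9: ref 1 -> HIT, frames=[3,2,1] (faults so far: 4)
  step 10: ref 1 -> HIT, frames=[3,2,1] (faults so far: 4)
  step 11: ref 1 -> HIT, frames=[3,2,1] (faults so far: 4)
  step 12: ref 1 -> HIT, frames=[3,2,1] (faults so far: 4)
  step 13: ref 4 -> FAULT, evict 3, frames=[4,2,1] (faults so far: 5)
  LRU total faults: 5
--- Optimal ---
  step 0: ref 3 -> FAULT, frames=[3,-,-] (faults so far: 1)
  step 1: ref 3 -> HIT, frames=[3,-,-] (faults so far: 1)
  step 2: ref 4 -> FAULT, frames=[3,4,-] (faults so far: 2)
  step 3: ref 3 -> HIT, frames=[3,4,-] (faults so far: 2)
  step 4: ref 4 -> HIT, frames=[3,4,-] (faults so far: 2)
  step 5: ref 3 -> HIT, frames=[3,4,-] (faults so far: 2)
  step 6: ref 1 -> FAULT, frames=[3,4,1] (faults so far: 3)
  step 7: ref 1 -> HIT, frames=[3,4,1] (faults so far: 3)
  step 8: ref 2 -> FAULT, evict 3, frames=[2,4,1] (faults so far: 4)
  step 9: ref 1 -> HIT, frames=[2,4,1] (faults so far: 4)
  step 10: ref 1 -> HIT, frames=[2,4,1] (faults so far: 4)
  step 11: ref 1 -> HIT, frames=[2,4,1] (faults so far: 4)
  step 12: ref 1 -> HIT, frames=[2,4,1] (faults so far: 4)
  step 13: ref 4 -> HIT, frames=[2,4,1] (faults so far: 4)
  Optimal total faults: 4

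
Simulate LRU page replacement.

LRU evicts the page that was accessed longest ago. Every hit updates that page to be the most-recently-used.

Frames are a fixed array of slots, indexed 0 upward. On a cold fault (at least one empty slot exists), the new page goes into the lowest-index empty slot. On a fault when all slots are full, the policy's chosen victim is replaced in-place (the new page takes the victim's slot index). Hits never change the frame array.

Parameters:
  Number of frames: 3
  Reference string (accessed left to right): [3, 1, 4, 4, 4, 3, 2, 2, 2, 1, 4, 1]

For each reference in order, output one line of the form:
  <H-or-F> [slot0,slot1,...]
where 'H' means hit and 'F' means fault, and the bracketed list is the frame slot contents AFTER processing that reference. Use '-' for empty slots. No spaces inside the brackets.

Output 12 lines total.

F [3,-,-]
F [3,1,-]
F [3,1,4]
H [3,1,4]
H [3,1,4]
H [3,1,4]
F [3,2,4]
H [3,2,4]
H [3,2,4]
F [3,2,1]
F [4,2,1]
H [4,2,1]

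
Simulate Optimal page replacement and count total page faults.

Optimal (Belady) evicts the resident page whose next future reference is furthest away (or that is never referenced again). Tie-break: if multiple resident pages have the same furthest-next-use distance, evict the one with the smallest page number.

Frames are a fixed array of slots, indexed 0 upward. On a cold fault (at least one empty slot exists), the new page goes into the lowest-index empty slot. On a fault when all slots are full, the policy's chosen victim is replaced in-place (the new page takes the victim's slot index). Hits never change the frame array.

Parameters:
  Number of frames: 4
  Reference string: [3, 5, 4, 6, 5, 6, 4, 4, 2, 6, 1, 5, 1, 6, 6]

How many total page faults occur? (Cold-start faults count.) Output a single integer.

Step 0: ref 3 → FAULT, frames=[3,-,-,-]
Step 1: ref 5 → FAULT, frames=[3,5,-,-]
Step 2: ref 4 → FAULT, frames=[3,5,4,-]
Step 3: ref 6 → FAULT, frames=[3,5,4,6]
Step 4: ref 5 → HIT, frames=[3,5,4,6]
Step 5: ref 6 → HIT, frames=[3,5,4,6]
Step 6: ref 4 → HIT, frames=[3,5,4,6]
Step 7: ref 4 → HIT, frames=[3,5,4,6]
Step 8: ref 2 → FAULT (evict 3), frames=[2,5,4,6]
Step 9: ref 6 → HIT, frames=[2,5,4,6]
Step 10: ref 1 → FAULT (evict 2), frames=[1,5,4,6]
Step 11: ref 5 → HIT, frames=[1,5,4,6]
Step 12: ref 1 → HIT, frames=[1,5,4,6]
Step 13: ref 6 → HIT, frames=[1,5,4,6]
Step 14: ref 6 → HIT, frames=[1,5,4,6]
Total faults: 6

Answer: 6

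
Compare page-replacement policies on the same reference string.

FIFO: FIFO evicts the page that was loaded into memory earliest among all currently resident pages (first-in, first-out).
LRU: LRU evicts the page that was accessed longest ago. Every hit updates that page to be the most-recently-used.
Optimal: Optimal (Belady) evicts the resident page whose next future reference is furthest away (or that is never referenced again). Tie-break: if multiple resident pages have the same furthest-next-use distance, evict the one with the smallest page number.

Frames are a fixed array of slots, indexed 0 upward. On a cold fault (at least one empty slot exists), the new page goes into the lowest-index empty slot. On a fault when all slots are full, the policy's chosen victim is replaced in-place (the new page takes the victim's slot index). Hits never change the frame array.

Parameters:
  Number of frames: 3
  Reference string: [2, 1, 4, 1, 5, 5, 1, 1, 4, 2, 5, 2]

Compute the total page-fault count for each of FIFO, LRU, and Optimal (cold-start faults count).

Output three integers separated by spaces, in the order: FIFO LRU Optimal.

--- FIFO ---
  step 0: ref 2 -> FAULT, frames=[2,-,-] (faults so far: 1)
  step 1: ref 1 -> FAULT, frames=[2,1,-] (faults so far: 2)
  step 2: ref 4 -> FAULT, frames=[2,1,4] (faults so far: 3)
  step 3: ref 1 -> HIT, frames=[2,1,4] (faults so far: 3)
  step 4: ref 5 -> FAULT, evict 2, frames=[5,1,4] (faults so far: 4)
  step 5: ref 5 -> HIT, frames=[5,1,4] (faults so far: 4)
  step 6: ref 1 -> HIT, frames=[5,1,4] (faults so far: 4)
  step 7: ref 1 -> HIT, frames=[5,1,4] (faults so far: 4)
  step 8: ref 4 -> HIT, frames=[5,1,4] (faults so far: 4)
  step 9: ref 2 -> FAULT, evict 1, frames=[5,2,4] (faults so far: 5)
  step 10: ref 5 -> HIT, frames=[5,2,4] (faults so far: 5)
  step 11: ref 2 -> HIT, frames=[5,2,4] (faults so far: 5)
  FIFO total faults: 5
--- LRU ---
  step 0: ref 2 -> FAULT, frames=[2,-,-] (faults so far: 1)
  step 1: ref 1 -> FAULT, frames=[2,1,-] (faults so far: 2)
  step 2: ref 4 -> FAULT, frames=[2,1,4] (faults so far: 3)
  step 3: ref 1 -> HIT, frames=[2,1,4] (faults so far: 3)
  step 4: ref 5 -> FAULT, evict 2, frames=[5,1,4] (faults so far: 4)
  step 5: ref 5 -> HIT, frames=[5,1,4] (faults so far: 4)
  step 6: ref 1 -> HIT, frames=[5,1,4] (faults so far: 4)
  step 7: ref 1 -> HIT, frames=[5,1,4] (faults so far: 4)
  step 8: ref 4 -> HIT, frames=[5,1,4] (faults so far: 4)
  step 9: ref 2 -> FAULT, evict 5, frames=[2,1,4] (faults so far: 5)
  step 10: ref 5 -> FAULT, evict 1, frames=[2,5,4] (faults so far: 6)
  step 11: ref 2 -> HIT, frames=[2,5,4] (faults so far: 6)
  LRU total faults: 6
--- Optimal ---
  step 0: ref 2 -> FAULT, frames=[2,-,-] (faults so far: 1)
  step 1: ref 1 -> FAULT, frames=[2,1,-] (faults so far: 2)
  step 2: ref 4 -> FAULT, frames=[2,1,4] (faults so far: 3)
  step 3: ref 1 -> HIT, frames=[2,1,4] (faults so far: 3)
  step 4: ref 5 -> FAULT, evict 2, frames=[5,1,4] (faults so far: 4)
  step 5: ref 5 -> HIT, frames=[5,1,4] (faults so far: 4)
  step 6: ref 1 -> HIT, frames=[5,1,4] (faults so far: 4)
  step 7: ref 1 -> HIT, frames=[5,1,4] (faults so far: 4)
  step 8: ref 4 -> HIT, frames=[5,1,4] (faults so far: 4)
  step 9: ref 2 -> FAULT, evict 1, frames=[5,2,4] (faults so far: 5)
  step 10: ref 5 -> HIT, frames=[5,2,4] (faults so far: 5)
  step 11: ref 2 -> HIT, frames=[5,2,4] (faults so far: 5)
  Optimal total faults: 5

Answer: 5 6 5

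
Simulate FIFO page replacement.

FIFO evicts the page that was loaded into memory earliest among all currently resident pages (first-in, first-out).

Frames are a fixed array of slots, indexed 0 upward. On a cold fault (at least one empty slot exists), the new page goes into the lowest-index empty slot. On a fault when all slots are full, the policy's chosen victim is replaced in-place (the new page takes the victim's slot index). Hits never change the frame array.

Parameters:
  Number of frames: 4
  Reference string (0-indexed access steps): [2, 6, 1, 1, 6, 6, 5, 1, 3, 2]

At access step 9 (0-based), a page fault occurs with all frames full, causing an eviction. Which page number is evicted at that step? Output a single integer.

Answer: 6

Derivation:
Step 0: ref 2 -> FAULT, frames=[2,-,-,-]
Step 1: ref 6 -> FAULT, frames=[2,6,-,-]
Step 2: ref 1 -> FAULT, frames=[2,6,1,-]
Step 3: ref 1 -> HIT, frames=[2,6,1,-]
Step 4: ref 6 -> HIT, frames=[2,6,1,-]
Step 5: ref 6 -> HIT, frames=[2,6,1,-]
Step 6: ref 5 -> FAULT, frames=[2,6,1,5]
Step 7: ref 1 -> HIT, frames=[2,6,1,5]
Step 8: ref 3 -> FAULT, evict 2, frames=[3,6,1,5]
Step 9: ref 2 -> FAULT, evict 6, frames=[3,2,1,5]
At step 9: evicted page 6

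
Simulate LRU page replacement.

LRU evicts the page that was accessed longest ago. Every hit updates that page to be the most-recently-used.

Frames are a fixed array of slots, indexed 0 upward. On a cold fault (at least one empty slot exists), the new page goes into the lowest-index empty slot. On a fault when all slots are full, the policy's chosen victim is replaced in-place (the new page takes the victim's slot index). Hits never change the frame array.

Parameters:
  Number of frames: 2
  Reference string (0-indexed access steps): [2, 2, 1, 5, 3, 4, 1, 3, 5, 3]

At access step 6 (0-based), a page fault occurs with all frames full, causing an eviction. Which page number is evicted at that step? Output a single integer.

Step 0: ref 2 -> FAULT, frames=[2,-]
Step 1: ref 2 -> HIT, frames=[2,-]
Step 2: ref 1 -> FAULT, frames=[2,1]
Step 3: ref 5 -> FAULT, evict 2, frames=[5,1]
Step 4: ref 3 -> FAULT, evict 1, frames=[5,3]
Step 5: ref 4 -> FAULT, evict 5, frames=[4,3]
Step 6: ref 1 -> FAULT, evict 3, frames=[4,1]
At step 6: evicted page 3

Answer: 3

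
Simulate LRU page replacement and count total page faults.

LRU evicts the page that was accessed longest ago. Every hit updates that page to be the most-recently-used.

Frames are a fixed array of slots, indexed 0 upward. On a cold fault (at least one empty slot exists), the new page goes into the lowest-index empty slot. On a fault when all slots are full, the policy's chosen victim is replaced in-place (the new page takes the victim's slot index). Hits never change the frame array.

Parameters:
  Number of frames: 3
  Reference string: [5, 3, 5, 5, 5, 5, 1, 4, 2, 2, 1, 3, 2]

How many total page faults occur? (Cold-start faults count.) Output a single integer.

Answer: 6

Derivation:
Step 0: ref 5 → FAULT, frames=[5,-,-]
Step 1: ref 3 → FAULT, frames=[5,3,-]
Step 2: ref 5 → HIT, frames=[5,3,-]
Step 3: ref 5 → HIT, frames=[5,3,-]
Step 4: ref 5 → HIT, frames=[5,3,-]
Step 5: ref 5 → HIT, frames=[5,3,-]
Step 6: ref 1 → FAULT, frames=[5,3,1]
Step 7: ref 4 → FAULT (evict 3), frames=[5,4,1]
Step 8: ref 2 → FAULT (evict 5), frames=[2,4,1]
Step 9: ref 2 → HIT, frames=[2,4,1]
Step 10: ref 1 → HIT, frames=[2,4,1]
Step 11: ref 3 → FAULT (evict 4), frames=[2,3,1]
Step 12: ref 2 → HIT, frames=[2,3,1]
Total faults: 6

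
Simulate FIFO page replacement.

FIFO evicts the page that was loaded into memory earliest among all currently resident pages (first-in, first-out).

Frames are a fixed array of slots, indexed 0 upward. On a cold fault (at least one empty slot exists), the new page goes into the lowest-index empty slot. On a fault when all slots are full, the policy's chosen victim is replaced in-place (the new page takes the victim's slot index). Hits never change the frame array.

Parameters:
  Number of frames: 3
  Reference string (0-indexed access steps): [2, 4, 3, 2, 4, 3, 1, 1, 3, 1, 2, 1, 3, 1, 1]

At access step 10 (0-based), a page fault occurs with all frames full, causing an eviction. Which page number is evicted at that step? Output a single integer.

Step 0: ref 2 -> FAULT, frames=[2,-,-]
Step 1: ref 4 -> FAULT, frames=[2,4,-]
Step 2: ref 3 -> FAULT, frames=[2,4,3]
Step 3: ref 2 -> HIT, frames=[2,4,3]
Step 4: ref 4 -> HIT, frames=[2,4,3]
Step 5: ref 3 -> HIT, frames=[2,4,3]
Step 6: ref 1 -> FAULT, evict 2, frames=[1,4,3]
Step 7: ref 1 -> HIT, frames=[1,4,3]
Step 8: ref 3 -> HIT, frames=[1,4,3]
Step 9: ref 1 -> HIT, frames=[1,4,3]
Step 10: ref 2 -> FAULT, evict 4, frames=[1,2,3]
At step 10: evicted page 4

Answer: 4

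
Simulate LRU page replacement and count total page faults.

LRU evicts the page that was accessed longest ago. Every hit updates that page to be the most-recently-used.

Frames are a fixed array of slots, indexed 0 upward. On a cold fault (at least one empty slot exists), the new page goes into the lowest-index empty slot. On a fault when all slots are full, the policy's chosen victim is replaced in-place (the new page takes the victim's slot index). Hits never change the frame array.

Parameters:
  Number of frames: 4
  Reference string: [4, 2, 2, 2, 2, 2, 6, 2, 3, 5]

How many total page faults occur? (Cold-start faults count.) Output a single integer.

Step 0: ref 4 → FAULT, frames=[4,-,-,-]
Step 1: ref 2 → FAULT, frames=[4,2,-,-]
Step 2: ref 2 → HIT, frames=[4,2,-,-]
Step 3: ref 2 → HIT, frames=[4,2,-,-]
Step 4: ref 2 → HIT, frames=[4,2,-,-]
Step 5: ref 2 → HIT, frames=[4,2,-,-]
Step 6: ref 6 → FAULT, frames=[4,2,6,-]
Step 7: ref 2 → HIT, frames=[4,2,6,-]
Step 8: ref 3 → FAULT, frames=[4,2,6,3]
Step 9: ref 5 → FAULT (evict 4), frames=[5,2,6,3]
Total faults: 5

Answer: 5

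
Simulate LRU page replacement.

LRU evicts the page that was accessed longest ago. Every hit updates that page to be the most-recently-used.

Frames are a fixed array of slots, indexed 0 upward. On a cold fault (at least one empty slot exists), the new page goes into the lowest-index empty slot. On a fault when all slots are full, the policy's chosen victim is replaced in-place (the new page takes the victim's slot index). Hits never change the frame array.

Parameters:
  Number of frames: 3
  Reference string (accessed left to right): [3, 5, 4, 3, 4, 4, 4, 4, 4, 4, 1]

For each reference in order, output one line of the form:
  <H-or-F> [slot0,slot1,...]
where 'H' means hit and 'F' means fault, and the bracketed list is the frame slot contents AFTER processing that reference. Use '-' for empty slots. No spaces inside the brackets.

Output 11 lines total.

F [3,-,-]
F [3,5,-]
F [3,5,4]
H [3,5,4]
H [3,5,4]
H [3,5,4]
H [3,5,4]
H [3,5,4]
H [3,5,4]
H [3,5,4]
F [3,1,4]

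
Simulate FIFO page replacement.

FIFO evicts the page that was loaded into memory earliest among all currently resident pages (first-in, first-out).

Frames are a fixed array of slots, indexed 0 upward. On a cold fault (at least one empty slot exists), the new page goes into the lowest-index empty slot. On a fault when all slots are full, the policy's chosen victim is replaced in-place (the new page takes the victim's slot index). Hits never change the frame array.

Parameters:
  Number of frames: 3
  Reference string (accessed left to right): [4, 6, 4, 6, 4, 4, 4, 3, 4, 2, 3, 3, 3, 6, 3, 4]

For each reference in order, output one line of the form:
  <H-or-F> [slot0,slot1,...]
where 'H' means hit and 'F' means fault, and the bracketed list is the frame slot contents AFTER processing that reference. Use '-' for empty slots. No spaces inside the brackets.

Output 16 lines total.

F [4,-,-]
F [4,6,-]
H [4,6,-]
H [4,6,-]
H [4,6,-]
H [4,6,-]
H [4,6,-]
F [4,6,3]
H [4,6,3]
F [2,6,3]
H [2,6,3]
H [2,6,3]
H [2,6,3]
H [2,6,3]
H [2,6,3]
F [2,4,3]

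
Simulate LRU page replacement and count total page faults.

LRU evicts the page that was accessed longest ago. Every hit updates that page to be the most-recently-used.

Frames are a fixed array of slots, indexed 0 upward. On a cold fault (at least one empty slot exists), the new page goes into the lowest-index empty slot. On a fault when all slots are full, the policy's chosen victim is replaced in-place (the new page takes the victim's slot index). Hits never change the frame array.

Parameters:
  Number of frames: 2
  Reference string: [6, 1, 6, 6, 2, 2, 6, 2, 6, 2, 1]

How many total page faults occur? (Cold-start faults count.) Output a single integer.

Answer: 4

Derivation:
Step 0: ref 6 → FAULT, frames=[6,-]
Step 1: ref 1 → FAULT, frames=[6,1]
Step 2: ref 6 → HIT, frames=[6,1]
Step 3: ref 6 → HIT, frames=[6,1]
Step 4: ref 2 → FAULT (evict 1), frames=[6,2]
Step 5: ref 2 → HIT, frames=[6,2]
Step 6: ref 6 → HIT, frames=[6,2]
Step 7: ref 2 → HIT, frames=[6,2]
Step 8: ref 6 → HIT, frames=[6,2]
Step 9: ref 2 → HIT, frames=[6,2]
Step 10: ref 1 → FAULT (evict 6), frames=[1,2]
Total faults: 4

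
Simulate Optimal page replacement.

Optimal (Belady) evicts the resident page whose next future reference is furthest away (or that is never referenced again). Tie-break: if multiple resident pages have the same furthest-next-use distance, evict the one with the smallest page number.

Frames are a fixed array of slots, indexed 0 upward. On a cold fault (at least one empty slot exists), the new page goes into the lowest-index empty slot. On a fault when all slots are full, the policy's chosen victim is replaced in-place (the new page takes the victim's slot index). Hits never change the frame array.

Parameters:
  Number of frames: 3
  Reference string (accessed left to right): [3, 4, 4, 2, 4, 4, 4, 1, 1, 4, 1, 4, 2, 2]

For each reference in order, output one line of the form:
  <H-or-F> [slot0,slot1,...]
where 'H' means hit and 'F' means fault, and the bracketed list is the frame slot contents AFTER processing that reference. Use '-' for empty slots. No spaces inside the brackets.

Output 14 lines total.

F [3,-,-]
F [3,4,-]
H [3,4,-]
F [3,4,2]
H [3,4,2]
H [3,4,2]
H [3,4,2]
F [1,4,2]
H [1,4,2]
H [1,4,2]
H [1,4,2]
H [1,4,2]
H [1,4,2]
H [1,4,2]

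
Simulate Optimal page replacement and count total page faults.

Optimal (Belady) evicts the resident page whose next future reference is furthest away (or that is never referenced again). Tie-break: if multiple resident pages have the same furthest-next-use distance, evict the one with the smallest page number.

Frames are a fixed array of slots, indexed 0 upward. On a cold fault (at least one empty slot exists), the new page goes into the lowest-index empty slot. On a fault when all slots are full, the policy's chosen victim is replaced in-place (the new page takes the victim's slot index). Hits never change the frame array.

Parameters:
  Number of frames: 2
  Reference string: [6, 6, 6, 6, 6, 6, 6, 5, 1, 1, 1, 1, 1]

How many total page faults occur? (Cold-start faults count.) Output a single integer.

Step 0: ref 6 → FAULT, frames=[6,-]
Step 1: ref 6 → HIT, frames=[6,-]
Step 2: ref 6 → HIT, frames=[6,-]
Step 3: ref 6 → HIT, frames=[6,-]
Step 4: ref 6 → HIT, frames=[6,-]
Step 5: ref 6 → HIT, frames=[6,-]
Step 6: ref 6 → HIT, frames=[6,-]
Step 7: ref 5 → FAULT, frames=[6,5]
Step 8: ref 1 → FAULT (evict 5), frames=[6,1]
Step 9: ref 1 → HIT, frames=[6,1]
Step 10: ref 1 → HIT, frames=[6,1]
Step 11: ref 1 → HIT, frames=[6,1]
Step 12: ref 1 → HIT, frames=[6,1]
Total faults: 3

Answer: 3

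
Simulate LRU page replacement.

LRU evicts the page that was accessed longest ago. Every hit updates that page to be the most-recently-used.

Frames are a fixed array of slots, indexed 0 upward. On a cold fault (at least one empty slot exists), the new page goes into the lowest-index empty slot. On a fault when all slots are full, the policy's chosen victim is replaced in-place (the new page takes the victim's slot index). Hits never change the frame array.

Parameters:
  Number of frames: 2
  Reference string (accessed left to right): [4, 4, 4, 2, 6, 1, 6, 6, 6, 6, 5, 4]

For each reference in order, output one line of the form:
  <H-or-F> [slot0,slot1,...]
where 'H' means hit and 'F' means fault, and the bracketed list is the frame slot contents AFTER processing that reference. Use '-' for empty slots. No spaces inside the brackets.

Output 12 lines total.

F [4,-]
H [4,-]
H [4,-]
F [4,2]
F [6,2]
F [6,1]
H [6,1]
H [6,1]
H [6,1]
H [6,1]
F [6,5]
F [4,5]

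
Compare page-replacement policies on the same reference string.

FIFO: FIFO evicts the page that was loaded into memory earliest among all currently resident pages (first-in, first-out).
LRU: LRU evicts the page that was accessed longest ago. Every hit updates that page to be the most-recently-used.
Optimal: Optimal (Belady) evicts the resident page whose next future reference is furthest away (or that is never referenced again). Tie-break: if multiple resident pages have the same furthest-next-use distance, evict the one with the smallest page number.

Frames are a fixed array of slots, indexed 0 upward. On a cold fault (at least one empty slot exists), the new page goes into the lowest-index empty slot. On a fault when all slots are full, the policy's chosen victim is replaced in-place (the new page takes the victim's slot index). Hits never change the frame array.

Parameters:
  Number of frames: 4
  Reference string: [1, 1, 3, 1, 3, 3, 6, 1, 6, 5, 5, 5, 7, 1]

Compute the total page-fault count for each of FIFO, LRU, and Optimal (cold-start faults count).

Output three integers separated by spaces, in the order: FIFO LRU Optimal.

Answer: 6 5 5

Derivation:
--- FIFO ---
  step 0: ref 1 -> FAULT, frames=[1,-,-,-] (faults so far: 1)
  step 1: ref 1 -> HIT, frames=[1,-,-,-] (faults so far: 1)
  step 2: ref 3 -> FAULT, frames=[1,3,-,-] (faults so far: 2)
  step 3: ref 1 -> HIT, frames=[1,3,-,-] (faults so far: 2)
  step 4: ref 3 -> HIT, frames=[1,3,-,-] (faults so far: 2)
  step 5: ref 3 -> HIT, frames=[1,3,-,-] (faults so far: 2)
  step 6: ref 6 -> FAULT, frames=[1,3,6,-] (faults so far: 3)
  step 7: ref 1 -> HIT, frames=[1,3,6,-] (faults so far: 3)
  step 8: ref 6 -> HIT, frames=[1,3,6,-] (faults so far: 3)
  step 9: ref 5 -> FAULT, frames=[1,3,6,5] (faults so far: 4)
  step 10: ref 5 -> HIT, frames=[1,3,6,5] (faults so far: 4)
  step 11: ref 5 -> HIT, frames=[1,3,6,5] (faults so far: 4)
  step 12: ref 7 -> FAULT, evict 1, frames=[7,3,6,5] (faults so far: 5)
  step 13: ref 1 -> FAULT, evict 3, frames=[7,1,6,5] (faults so far: 6)
  FIFO total faults: 6
--- LRU ---
  step 0: ref 1 -> FAULT, frames=[1,-,-,-] (faults so far: 1)
  step 1: ref 1 -> HIT, frames=[1,-,-,-] (faults so far: 1)
  step 2: ref 3 -> FAULT, frames=[1,3,-,-] (faults so far: 2)
  step 3: ref 1 -> HIT, frames=[1,3,-,-] (faults so far: 2)
  step 4: ref 3 -> HIT, frames=[1,3,-,-] (faults so far: 2)
  step 5: ref 3 -> HIT, frames=[1,3,-,-] (faults so far: 2)
  step 6: ref 6 -> FAULT, frames=[1,3,6,-] (faults so far: 3)
  step 7: ref 1 -> HIT, frames=[1,3,6,-] (faults so far: 3)
  step 8: ref 6 -> HIT, frames=[1,3,6,-] (faults so far: 3)
  step 9: ref 5 -> FAULT, frames=[1,3,6,5] (faults so far: 4)
  step 10: ref 5 -> HIT, frames=[1,3,6,5] (faults so far: 4)
  step 11: ref 5 -> HIT, frames=[1,3,6,5] (faults so far: 4)
  step 12: ref 7 -> FAULT, evict 3, frames=[1,7,6,5] (faults so far: 5)
  step 13: ref 1 -> HIT, frames=[1,7,6,5] (faults so far: 5)
  LRU total faults: 5
--- Optimal ---
  step 0: ref 1 -> FAULT, frames=[1,-,-,-] (faults so far: 1)
  step 1: ref 1 -> HIT, frames=[1,-,-,-] (faults so far: 1)
  step 2: ref 3 -> FAULT, frames=[1,3,-,-] (faults so far: 2)
  step 3: ref 1 -> HIT, frames=[1,3,-,-] (faults so far: 2)
  step 4: ref 3 -> HIT, frames=[1,3,-,-] (faults so far: 2)
  step 5: ref 3 -> HIT, frames=[1,3,-,-] (faults so far: 2)
  step 6: ref 6 -> FAULT, frames=[1,3,6,-] (faults so far: 3)
  step 7: ref 1 -> HIT, frames=[1,3,6,-] (faults so far: 3)
  step 8: ref 6 -> HIT, frames=[1,3,6,-] (faults so far: 3)
  step 9: ref 5 -> FAULT, frames=[1,3,6,5] (faults so far: 4)
  step 10: ref 5 -> HIT, frames=[1,3,6,5] (faults so far: 4)
  step 11: ref 5 -> HIT, frames=[1,3,6,5] (faults so far: 4)
  step 12: ref 7 -> FAULT, evict 3, frames=[1,7,6,5] (faults so far: 5)
  step 13: ref 1 -> HIT, frames=[1,7,6,5] (faults so far: 5)
  Optimal total faults: 5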